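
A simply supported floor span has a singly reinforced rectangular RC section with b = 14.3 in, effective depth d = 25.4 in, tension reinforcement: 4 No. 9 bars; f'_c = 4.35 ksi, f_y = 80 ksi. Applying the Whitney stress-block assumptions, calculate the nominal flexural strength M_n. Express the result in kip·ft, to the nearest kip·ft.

M_n ≈ 597 kip·ft

A_s = 4 × 1 = 4 in².
T = A_s f_y = 4 × 80 = 320 kips.
a = T/(0.85 f'_c b) = 320/(0.85 × 4.35 × 14.3) = 6.052 in.
M_n = T(d − a/2) = 320 × (25.4 − 3.026) = 7159.7 kip·in = 7159.7/12 = 596.64 kip·ft.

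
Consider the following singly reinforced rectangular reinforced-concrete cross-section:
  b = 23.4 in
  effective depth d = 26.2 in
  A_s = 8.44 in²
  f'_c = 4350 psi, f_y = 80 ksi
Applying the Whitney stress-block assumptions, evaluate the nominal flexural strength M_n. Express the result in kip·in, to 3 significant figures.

M_n ≈ 15100 kip·in

T = A_s f_y = 8.44 × 80 = 675.2 kips.
a = T/(0.85 f'_c b) = 675.2/(0.85 × 4.35 × 23.4) = 7.804 in.
M_n = T(d − a/2) = 675.2 × (26.2 − 3.902) = 15055.6 kip·in.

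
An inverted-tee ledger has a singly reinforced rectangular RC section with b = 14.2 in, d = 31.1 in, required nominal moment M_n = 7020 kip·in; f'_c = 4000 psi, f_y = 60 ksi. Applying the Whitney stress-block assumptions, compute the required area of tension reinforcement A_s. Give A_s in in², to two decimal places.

From M_n = 0.85 f'_c a b (d − a/2):
a = d − √(d² − 2M_n/(0.85 f'_c b)) = 31.1 − √(31.1² − 2 × 7020/(0.85 × 4 × 14.2)) = 5.092 in.
A_s = 0.85 f'_c a b / f_y = 0.85 × 4 × 5.092 × 14.2 / 60 = 4.097 in².

A_s ≈ 4.10 in²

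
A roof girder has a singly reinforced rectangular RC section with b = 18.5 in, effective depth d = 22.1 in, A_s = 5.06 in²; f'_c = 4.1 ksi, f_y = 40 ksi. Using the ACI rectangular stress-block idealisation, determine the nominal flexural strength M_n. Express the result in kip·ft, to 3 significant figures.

M_n ≈ 346 kip·ft

T = A_s f_y = 5.06 × 40 = 202.4 kips.
a = T/(0.85 f'_c b) = 202.4/(0.85 × 4.1 × 18.5) = 3.139 in.
M_n = T(d − a/2) = 202.4 × (22.1 − 1.5695) = 4155.4 kip·in = 4155.4/12 = 346.28 kip·ft.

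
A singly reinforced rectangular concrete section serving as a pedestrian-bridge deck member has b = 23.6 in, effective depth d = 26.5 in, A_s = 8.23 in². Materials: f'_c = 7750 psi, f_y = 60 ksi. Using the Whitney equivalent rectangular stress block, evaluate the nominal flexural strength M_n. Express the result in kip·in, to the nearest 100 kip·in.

T = A_s f_y = 8.23 × 60 = 493.8 kips.
a = T/(0.85 f'_c b) = 493.8/(0.85 × 7.75 × 23.6) = 3.176 in.
M_n = T(d − a/2) = 493.8 × (26.5 − 1.588) = 12301.5 kip·in.

M_n ≈ 12300 kip·in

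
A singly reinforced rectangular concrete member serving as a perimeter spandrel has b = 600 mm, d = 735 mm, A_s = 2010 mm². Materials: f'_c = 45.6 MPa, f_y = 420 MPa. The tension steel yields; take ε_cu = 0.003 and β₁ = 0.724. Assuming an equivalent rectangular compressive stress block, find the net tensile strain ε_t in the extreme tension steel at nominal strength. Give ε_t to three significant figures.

ε_t ≈ 0.0410

a = A_s f_y/(0.85 f'_c b) = 36.30 mm.
β₁ = 0.724, so c = a/β₁ = 36.30/0.724 = 50.14 mm.
From the linear strain diagram with ε_cu = 0.003: ε_t = 0.003 (d − c)/c = 0.003 × (735 − 50.14)/50.14 = 0.0410.
Since ε_t ≥ 0.005, the section is tension-controlled.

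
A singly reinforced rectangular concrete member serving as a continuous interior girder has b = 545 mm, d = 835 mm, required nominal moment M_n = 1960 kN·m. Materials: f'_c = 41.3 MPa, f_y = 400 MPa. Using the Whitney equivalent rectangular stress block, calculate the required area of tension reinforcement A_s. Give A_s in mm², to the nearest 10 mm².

With M_n = 0.85 f'_c a b (d − a/2), solve the quadratic for a:
a = d − √(d² − 2M_n/(0.85 f'_c b)) = 835 − √(835² − 2 × 1960×10⁶/(0.85 × 41.3 × 545)) = 133.33 mm.
A_s = 0.85 f'_c a b / f_y = 0.85 × 41.3 × 133.33 × 545 / 400 = 6377.2 mm².

A_s ≈ 6380 mm²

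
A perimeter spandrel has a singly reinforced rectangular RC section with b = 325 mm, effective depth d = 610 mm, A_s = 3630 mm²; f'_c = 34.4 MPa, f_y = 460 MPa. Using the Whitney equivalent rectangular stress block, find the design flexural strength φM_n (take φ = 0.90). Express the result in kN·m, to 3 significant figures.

T = A_s f_y = 3630 × 460 = 1669800 N = 1669.8 kN.
From C = T: a = T/(0.85 f'_c b) = 1669800/(0.85 × 34.4 × 325) = 175.71 mm.
M_n = T(d − a/2) = 1669.8 kN × (610 − 87.855) mm = 871.88 kN·m.
φM_n = 0.90 × 871.88 = 784.69 kN·m.

φM_n ≈ 785 kN·m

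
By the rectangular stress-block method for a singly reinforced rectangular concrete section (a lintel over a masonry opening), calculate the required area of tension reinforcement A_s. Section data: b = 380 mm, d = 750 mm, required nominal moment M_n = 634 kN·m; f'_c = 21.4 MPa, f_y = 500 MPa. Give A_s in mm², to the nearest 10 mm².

With M_n = 0.85 f'_c a b (d − a/2), solve the quadratic for a:
a = d − √(d² − 2M_n/(0.85 f'_c b)) = 750 − √(750² − 2 × 634×10⁶/(0.85 × 21.4 × 380)) = 134.32 mm.
A_s = 0.85 f'_c a b / f_y = 0.85 × 21.4 × 134.32 × 380 / 500 = 1856.9 mm².

A_s ≈ 1860 mm²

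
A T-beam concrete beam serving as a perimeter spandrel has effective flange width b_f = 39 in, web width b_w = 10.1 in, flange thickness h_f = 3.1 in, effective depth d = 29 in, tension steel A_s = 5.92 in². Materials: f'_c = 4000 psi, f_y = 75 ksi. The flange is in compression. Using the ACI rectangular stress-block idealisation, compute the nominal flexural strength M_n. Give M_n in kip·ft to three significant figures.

Tension: T = A_s f_y = 5.92 × 75 = 444 kips.
Try a within the flange: a = T/(0.85 f'_c b_f) = 444/(0.85 × 4 × 39) = 3.348 in.
a = 3.348 > h_f = 3.1 in: the block extends into the web. Split into flange-overhang and web parts.
C_f = 0.85 f'_c (b_f − b_w) h_f = 0.85 × 4 × (39 − 10.1) × 3.1 = 304.6 kips.
Remaining web compression depth: a_w = (T − C_f)/(0.85 f'_c b_w) = (444 − 304.6)/(0.85 × 4 × 10.1) = 4.059 in.
M_n = C_f(d − h_f/2) + (T − C_f)(d − a_w/2) = 304.6 × (29 − 1.55) + 139.4 × (29 − 2.0295) = 8361.3 + 3759.7 = 12121.0 kip·in.
M_n = 12121.0/12 = 1010.08 kip·ft.

M_n ≈ 1010 kip·ft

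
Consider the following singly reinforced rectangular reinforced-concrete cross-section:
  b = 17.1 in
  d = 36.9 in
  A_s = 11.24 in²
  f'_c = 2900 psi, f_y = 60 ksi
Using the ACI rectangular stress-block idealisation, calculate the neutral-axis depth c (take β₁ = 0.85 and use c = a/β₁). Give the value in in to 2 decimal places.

T = A_s f_y = 11.24 × 60 = 674.4 kips.
a = T/(0.85 f'_c b) = 674.4/(0.85 × 2.9 × 17.1) = 15.9994 in.
With β₁ = 0.85, c = a/β₁ = 15.9994/0.85 = 18.82 in.

c ≈ 18.82 in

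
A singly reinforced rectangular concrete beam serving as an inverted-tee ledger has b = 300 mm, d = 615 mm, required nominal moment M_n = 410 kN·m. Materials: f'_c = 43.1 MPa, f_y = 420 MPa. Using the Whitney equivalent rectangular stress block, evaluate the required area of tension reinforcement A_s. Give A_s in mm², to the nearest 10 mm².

A_s ≈ 1670 mm²

With M_n = 0.85 f'_c a b (d − a/2), solve the quadratic for a:
a = d − √(d² − 2M_n/(0.85 f'_c b)) = 615 − √(615² − 2 × 410×10⁶/(0.85 × 43.1 × 300)) = 63.99 mm.
A_s = 0.85 f'_c a b / f_y = 0.85 × 43.1 × 63.99 × 300 / 420 = 1674.5 mm².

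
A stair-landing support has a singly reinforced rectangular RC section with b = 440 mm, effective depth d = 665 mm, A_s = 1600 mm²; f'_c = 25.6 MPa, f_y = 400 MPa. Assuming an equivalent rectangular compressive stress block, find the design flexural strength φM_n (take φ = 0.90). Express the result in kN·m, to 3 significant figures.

T = A_s f_y = 1600 × 400 = 640000 N = 640 kN.
From C = T: a = T/(0.85 f'_c b) = 640000/(0.85 × 25.6 × 440) = 66.84 mm.
M_n = T(d − a/2) = 640 kN × (665 − 33.42) mm = 404.21 kN·m.
φM_n = 0.90 × 404.21 = 363.79 kN·m.

φM_n ≈ 364 kN·m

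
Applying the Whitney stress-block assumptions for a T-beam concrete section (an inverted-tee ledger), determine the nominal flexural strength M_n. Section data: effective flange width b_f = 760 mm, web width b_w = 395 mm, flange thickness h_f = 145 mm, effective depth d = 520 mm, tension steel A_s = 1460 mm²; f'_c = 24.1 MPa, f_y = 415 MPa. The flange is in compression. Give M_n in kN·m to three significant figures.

Tension: T = A_s f_y = 1460 × 415 = 605900 N.
Try a within the flange: a = T/(0.85 f'_c b_f) = 605900/(0.85 × 24.1 × 760) = 38.92 mm.
Since a = 38.92 ≤ h_f = 145 mm, the stress block lies entirely in the flange; analyse as a rectangular beam of width b_f.
M_n = T(d − a/2) = 605900 × (520 − 19.46) = 303.28 × 10⁶ N·mm.
M_n = 303.28 kN·m.

M_n ≈ 303 kN·m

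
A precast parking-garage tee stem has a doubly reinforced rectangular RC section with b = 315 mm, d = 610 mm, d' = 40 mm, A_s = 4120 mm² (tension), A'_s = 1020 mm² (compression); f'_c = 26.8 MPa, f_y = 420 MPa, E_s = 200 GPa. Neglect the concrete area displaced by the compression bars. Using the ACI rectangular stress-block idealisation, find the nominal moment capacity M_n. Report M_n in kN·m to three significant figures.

M_n ≈ 920 kN·m

Assume both tension and compression steel yield.
Net tension couple steel: A_s − A'_s = 3100 mm².
a = (A_s − A'_s) f_y / (0.85 f'_c b) = 1302000/(0.85 × 26.8 × 315) = 181.45 mm.
c = a/β₁ = 181.45/0.85 = 213.47 mm; ε'_s = 0.003(c − d')/c = 0.0024 ≥ f_y/E_s = 0.0021, so compression steel does yield.
M_n = (A_s − A'_s) f_y (d − a/2) + A'_s f_y (d − d') = [1302000 × (610 − 90.725) + 428400 × (610 − 40)] × 10⁻⁶ = 676.10 + 244.19 = 920.29 kN·m.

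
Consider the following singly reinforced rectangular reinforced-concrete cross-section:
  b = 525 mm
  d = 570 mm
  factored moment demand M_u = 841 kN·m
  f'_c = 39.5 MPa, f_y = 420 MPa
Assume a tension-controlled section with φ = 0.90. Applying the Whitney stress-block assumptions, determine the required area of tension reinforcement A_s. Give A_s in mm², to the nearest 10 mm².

A_s ≈ 4290 mm²

M_n = M_u/φ = 841/0.90 = 934.444 kN·m.
With M_n = 0.85 f'_c a b (d − a/2), solve the quadratic for a:
a = d − √(d² − 2M_n/(0.85 f'_c b)) = 570 − √(570² − 2 × 934.444×10⁶/(0.85 × 39.5 × 525)) = 102.16 mm.
A_s = 0.85 f'_c a b / f_y = 0.85 × 39.5 × 102.16 × 525 / 420 = 4287.5 mm².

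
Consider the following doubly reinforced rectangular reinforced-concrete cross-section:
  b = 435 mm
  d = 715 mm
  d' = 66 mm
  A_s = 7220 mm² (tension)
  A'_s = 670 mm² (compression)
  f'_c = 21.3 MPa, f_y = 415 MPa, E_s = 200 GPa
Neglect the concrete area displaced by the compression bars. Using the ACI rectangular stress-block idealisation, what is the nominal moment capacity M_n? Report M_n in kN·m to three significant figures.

Assume both tension and compression steel yield.
Net tension couple steel: A_s − A'_s = 6550 mm².
a = (A_s − A'_s) f_y / (0.85 f'_c b) = 2718250/(0.85 × 21.3 × 435) = 345.15 mm.
c = a/β₁ = 345.15/0.85 = 406.06 mm; ε'_s = 0.003(c − d')/c = 0.0025 ≥ f_y/E_s = 0.0021, so compression steel does yield.
M_n = (A_s − A'_s) f_y (d − a/2) + A'_s f_y (d − d') = [2718250 × (715 − 172.575) + 278050 × (715 − 66)] × 10⁻⁶ = 1474.45 + 180.45 = 1654.90 kN·m.

M_n ≈ 1650 kN·m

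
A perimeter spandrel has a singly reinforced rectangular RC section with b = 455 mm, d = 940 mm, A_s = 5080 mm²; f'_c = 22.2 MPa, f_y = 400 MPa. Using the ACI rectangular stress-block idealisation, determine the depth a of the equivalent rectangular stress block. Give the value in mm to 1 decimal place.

T = A_s f_y = 5080 × 400 = 2032000 N = 2032 kN.
Setting C = 0.85 f'_c a b equal to T: a = 2032000/(0.85 × 22.2 × 455) = 236.7 mm.

a ≈ 236.7 mm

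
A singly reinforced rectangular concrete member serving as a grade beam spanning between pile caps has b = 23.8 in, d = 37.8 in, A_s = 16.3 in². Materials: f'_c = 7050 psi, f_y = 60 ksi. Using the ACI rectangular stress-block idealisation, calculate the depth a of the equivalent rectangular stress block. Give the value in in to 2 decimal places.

T = A_s f_y = 16.3 × 60 = 978 kips.
a = T/(0.85 f'_c b) = 978/(0.85 × 7.05 × 23.8) = 6.86 in.

a ≈ 6.86 in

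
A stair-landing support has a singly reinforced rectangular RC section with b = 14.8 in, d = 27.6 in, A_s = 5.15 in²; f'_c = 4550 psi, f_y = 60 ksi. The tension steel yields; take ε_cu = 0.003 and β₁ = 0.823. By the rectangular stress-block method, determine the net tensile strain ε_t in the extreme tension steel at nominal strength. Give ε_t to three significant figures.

ε_t ≈ 0.00962

a = A_s f_y/(0.85 f'_c b) = 5.398 in.
β₁ = 0.823, so c = a/β₁ = 5.398/0.823 = 6.559 in.
From the linear strain diagram with ε_cu = 0.003: ε_t = 0.003 (d − c)/c = 0.003 × (27.6 − 6.559)/6.559 = 0.00962.
Since ε_t ≥ 0.005, the section is tension-controlled.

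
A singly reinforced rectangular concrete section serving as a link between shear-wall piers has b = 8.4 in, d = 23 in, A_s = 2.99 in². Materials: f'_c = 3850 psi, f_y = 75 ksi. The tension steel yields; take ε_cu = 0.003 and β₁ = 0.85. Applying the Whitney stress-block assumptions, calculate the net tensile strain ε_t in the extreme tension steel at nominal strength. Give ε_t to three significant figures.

a = A_s f_y/(0.85 f'_c b) = 8.158 in.
β₁ = 0.85, so c = a/β₁ = 8.158/0.85 = 9.598 in.
From the linear strain diagram with ε_cu = 0.003: ε_t = 0.003 (d − c)/c = 0.003 × (23 − 9.598)/9.598 = 0.00419.
ε_t is between 0.004 and 0.005 — transition zone.

ε_t ≈ 0.00419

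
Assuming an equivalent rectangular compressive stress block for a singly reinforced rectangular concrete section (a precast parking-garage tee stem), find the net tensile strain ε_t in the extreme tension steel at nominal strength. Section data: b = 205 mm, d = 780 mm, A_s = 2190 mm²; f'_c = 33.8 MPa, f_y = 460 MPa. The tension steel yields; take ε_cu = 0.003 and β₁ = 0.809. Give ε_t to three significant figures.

ε_t ≈ 0.00807

a = A_s f_y/(0.85 f'_c b) = 171.05 mm.
β₁ = 0.809, so c = a/β₁ = 171.05/0.809 = 211.43 mm.
From the linear strain diagram with ε_cu = 0.003: ε_t = 0.003 (d − c)/c = 0.003 × (780 − 211.43)/211.43 = 0.00807.
Since ε_t ≥ 0.005, the section is tension-controlled.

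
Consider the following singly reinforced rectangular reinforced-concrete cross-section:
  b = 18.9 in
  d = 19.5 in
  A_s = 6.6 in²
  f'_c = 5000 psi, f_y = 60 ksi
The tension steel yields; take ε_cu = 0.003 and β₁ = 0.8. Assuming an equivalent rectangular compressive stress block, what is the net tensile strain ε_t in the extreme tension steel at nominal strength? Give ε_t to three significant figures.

a = A_s f_y/(0.85 f'_c b) = 4.930 in.
β₁ = 0.8, so c = a/β₁ = 4.930/0.8 = 6.163 in.
From the linear strain diagram with ε_cu = 0.003: ε_t = 0.003 (d − c)/c = 0.003 × (19.5 − 6.163)/6.163 = 0.00649.
Since ε_t ≥ 0.005, the section is tension-controlled.

ε_t ≈ 0.00649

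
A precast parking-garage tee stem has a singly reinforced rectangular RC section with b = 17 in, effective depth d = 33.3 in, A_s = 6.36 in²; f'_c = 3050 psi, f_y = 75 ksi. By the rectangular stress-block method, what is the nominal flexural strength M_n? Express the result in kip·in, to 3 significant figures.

M_n ≈ 13300 kip·in

T = A_s f_y = 6.36 × 75 = 477 kips.
a = T/(0.85 f'_c b) = 477/(0.85 × 3.05 × 17) = 10.823 in.
M_n = T(d − a/2) = 477 × (33.3 − 5.4115) = 13302.8 kip·in.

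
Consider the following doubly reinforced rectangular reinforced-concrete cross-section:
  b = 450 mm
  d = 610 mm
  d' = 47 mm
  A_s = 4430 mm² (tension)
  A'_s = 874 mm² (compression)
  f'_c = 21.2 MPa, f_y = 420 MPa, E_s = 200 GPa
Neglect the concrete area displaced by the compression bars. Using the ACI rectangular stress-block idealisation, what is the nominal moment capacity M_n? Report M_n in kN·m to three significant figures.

Assume both tension and compression steel yield.
Net tension couple steel: A_s − A'_s = 3556 mm².
a = (A_s − A'_s) f_y / (0.85 f'_c b) = 1493520/(0.85 × 21.2 × 450) = 184.18 mm.
c = a/β₁ = 184.18/0.85 = 216.68 mm; ε'_s = 0.003(c − d')/c = 0.0023 ≥ f_y/E_s = 0.0021, so compression steel does yield.
M_n = (A_s − A'_s) f_y (d − a/2) + A'_s f_y (d − d') = [1493520 × (610 − 92.09) + 367080 × (610 − 47)] × 10⁻⁶ = 773.51 + 206.67 = 980.18 kN·m.

M_n ≈ 980 kN·m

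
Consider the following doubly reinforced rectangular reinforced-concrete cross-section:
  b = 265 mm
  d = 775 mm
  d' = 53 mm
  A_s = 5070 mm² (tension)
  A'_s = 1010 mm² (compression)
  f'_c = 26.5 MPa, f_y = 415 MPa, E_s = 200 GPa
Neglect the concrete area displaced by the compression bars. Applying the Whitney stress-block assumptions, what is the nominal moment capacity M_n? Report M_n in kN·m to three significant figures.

Assume both tension and compression steel yield.
Net tension couple steel: A_s − A'_s = 4060 mm².
a = (A_s − A'_s) f_y / (0.85 f'_c b) = 1684900/(0.85 × 26.5 × 265) = 282.27 mm.
c = a/β₁ = 282.27/0.85 = 332.08 mm; ε'_s = 0.003(c − d')/c = 0.0025 ≥ f_y/E_s = 0.0021, so compression steel does yield.
M_n = (A_s − A'_s) f_y (d − a/2) + A'_s f_y (d − d') = [1684900 × (775 − 141.135) + 419150 × (775 − 53)] × 10⁻⁶ = 1068.00 + 302.63 = 1370.63 kN·m.

M_n ≈ 1370 kN·m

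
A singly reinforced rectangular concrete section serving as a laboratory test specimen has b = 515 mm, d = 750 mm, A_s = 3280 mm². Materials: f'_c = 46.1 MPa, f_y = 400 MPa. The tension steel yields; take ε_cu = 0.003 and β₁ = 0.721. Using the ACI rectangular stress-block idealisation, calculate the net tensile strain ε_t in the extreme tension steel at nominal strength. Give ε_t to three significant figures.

ε_t ≈ 0.0220

a = A_s f_y/(0.85 f'_c b) = 65.01 mm.
β₁ = 0.721, so c = a/β₁ = 65.01/0.721 = 90.17 mm.
From the linear strain diagram with ε_cu = 0.003: ε_t = 0.003 (d − c)/c = 0.003 × (750 − 90.17)/90.17 = 0.0220.
Since ε_t ≥ 0.005, the section is tension-controlled.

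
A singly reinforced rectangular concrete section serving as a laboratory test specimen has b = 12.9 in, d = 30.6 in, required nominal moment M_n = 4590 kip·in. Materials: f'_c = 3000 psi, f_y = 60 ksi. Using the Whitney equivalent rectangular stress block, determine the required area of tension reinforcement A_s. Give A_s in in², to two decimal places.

A_s ≈ 2.72 in²

From M_n = 0.85 f'_c a b (d − a/2):
a = d − √(d² − 2M_n/(0.85 f'_c b)) = 30.6 − √(30.6² − 2 × 4590/(0.85 × 3 × 12.9)) = 4.962 in.
A_s = 0.85 f'_c a b / f_y = 0.85 × 3 × 4.962 × 12.9 / 60 = 2.720 in².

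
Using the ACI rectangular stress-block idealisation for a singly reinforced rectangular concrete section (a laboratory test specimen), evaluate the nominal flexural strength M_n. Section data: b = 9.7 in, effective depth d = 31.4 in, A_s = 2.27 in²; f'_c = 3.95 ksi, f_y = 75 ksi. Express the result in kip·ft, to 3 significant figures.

T = A_s f_y = 2.27 × 75 = 170.25 kips.
a = T/(0.85 f'_c b) = 170.25/(0.85 × 3.95 × 9.7) = 5.228 in.
M_n = T(d − a/2) = 170.25 × (31.4 − 2.614) = 4900.8 kip·in = 4900.8/12 = 408.40 kip·ft.

M_n ≈ 408 kip·ft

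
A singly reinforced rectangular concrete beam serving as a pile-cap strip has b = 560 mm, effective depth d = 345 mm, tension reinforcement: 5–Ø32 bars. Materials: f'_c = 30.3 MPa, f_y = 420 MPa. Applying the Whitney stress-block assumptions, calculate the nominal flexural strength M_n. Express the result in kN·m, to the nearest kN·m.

A_s = 5 × 804 = 4020 mm².
T = A_s f_y = 4020 × 420 = 1688400 N = 1688.4 kN.
From C = T: a = T/(0.85 f'_c b) = 1688400/(0.85 × 30.3 × 560) = 117.06 mm.
M_n = T(d − a/2) = 1688.4 kN × (345 − 58.53) mm = 483.68 kN·m.

M_n ≈ 484 kN·m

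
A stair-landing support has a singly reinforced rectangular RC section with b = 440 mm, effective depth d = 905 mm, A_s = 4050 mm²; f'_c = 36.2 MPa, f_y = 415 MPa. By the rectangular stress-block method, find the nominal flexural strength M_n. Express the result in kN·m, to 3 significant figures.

M_n ≈ 1420 kN·m

T = A_s f_y = 4050 × 415 = 1680750 N = 1680.75 kN.
From C = T: a = T/(0.85 f'_c b) = 1680750/(0.85 × 36.2 × 440) = 124.14 mm.
M_n = T(d − a/2) = 1680.75 kN × (905 − 62.07) mm = 1416.75 kN·m.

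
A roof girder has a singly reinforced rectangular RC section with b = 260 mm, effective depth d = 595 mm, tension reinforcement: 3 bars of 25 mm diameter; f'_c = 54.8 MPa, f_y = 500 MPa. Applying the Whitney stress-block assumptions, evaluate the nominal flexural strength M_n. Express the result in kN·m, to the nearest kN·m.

M_n ≈ 416 kN·m

A_s = 3 × 491 = 1473 mm².
T = A_s f_y = 1473 × 500 = 736500 N = 736.5 kN.
From C = T: a = T/(0.85 f'_c b) = 736500/(0.85 × 54.8 × 260) = 60.81 mm.
M_n = T(d − a/2) = 736.5 kN × (595 − 30.405) mm = 415.82 kN·m.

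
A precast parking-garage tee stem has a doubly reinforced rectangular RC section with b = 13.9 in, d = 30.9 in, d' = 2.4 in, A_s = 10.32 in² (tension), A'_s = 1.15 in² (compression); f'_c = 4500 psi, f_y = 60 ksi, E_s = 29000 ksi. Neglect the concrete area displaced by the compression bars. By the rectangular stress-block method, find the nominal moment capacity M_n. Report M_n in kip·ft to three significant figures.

M_n ≈ 1340 kip·ft

Assume both steels yield.
a = (A_s − A'_s) f_y/(0.85 f'_c b) = (10.32 − 1.15) × 60/(0.85 × 4.5 × 13.9) = 10.348 in.
c = a/β₁ = 10.348/0.825 = 12.543 in; ε'_s = 0.003(c − d')/c = 0.0024 ≥ ε_y = 0.0021, so the compression steel yields.
M_n = (A_s − A'_s) f_y (d − a/2) + A'_s f_y (d − d') = 550.2 × (30.9 − 5.174) + 69 × (30.9 − 2.4) = 14154.4 + 1966.5 = 16120.9 kip·in = 16120.9/12 = 1343.41 kip·ft.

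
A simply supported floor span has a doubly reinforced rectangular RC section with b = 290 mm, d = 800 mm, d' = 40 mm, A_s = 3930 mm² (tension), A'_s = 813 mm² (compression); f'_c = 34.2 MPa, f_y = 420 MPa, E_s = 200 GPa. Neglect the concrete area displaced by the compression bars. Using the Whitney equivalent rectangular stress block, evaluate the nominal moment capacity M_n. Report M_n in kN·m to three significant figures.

M_n ≈ 1210 kN·m

Assume both tension and compression steel yield.
Net tension couple steel: A_s − A'_s = 3117 mm².
a = (A_s − A'_s) f_y / (0.85 f'_c b) = 1309140/(0.85 × 34.2 × 290) = 155.29 mm.
c = a/β₁ = 155.29/0.806 = 192.67 mm; ε'_s = 0.003(c − d')/c = 0.0024 ≥ f_y/E_s = 0.0021, so compression steel does yield.
M_n = (A_s − A'_s) f_y (d − a/2) + A'_s f_y (d − d') = [1309140 × (800 − 77.645) + 341460 × (800 − 40)] × 10⁻⁶ = 945.66 + 259.51 = 1205.17 kN·m.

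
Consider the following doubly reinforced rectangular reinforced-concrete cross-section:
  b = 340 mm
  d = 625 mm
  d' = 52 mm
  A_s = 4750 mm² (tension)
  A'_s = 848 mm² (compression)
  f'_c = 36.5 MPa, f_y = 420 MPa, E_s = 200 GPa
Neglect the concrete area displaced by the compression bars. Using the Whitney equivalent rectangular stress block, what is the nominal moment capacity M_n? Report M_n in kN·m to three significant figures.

Assume both tension and compression steel yield.
Net tension couple steel: A_s − A'_s = 3902 mm².
a = (A_s − A'_s) f_y / (0.85 f'_c b) = 1638840/(0.85 × 36.5 × 340) = 155.36 mm.
c = a/β₁ = 155.36/0.789 = 196.91 mm; ε'_s = 0.003(c − d')/c = 0.0022 ≥ f_y/E_s = 0.0021, so compression steel does yield.
M_n = (A_s − A'_s) f_y (d − a/2) + A'_s f_y (d − d') = [1638840 × (625 − 77.68) + 356160 × (625 − 52)] × 10⁻⁶ = 896.97 + 204.08 = 1101.05 kN·m.

M_n ≈ 1100 kN·m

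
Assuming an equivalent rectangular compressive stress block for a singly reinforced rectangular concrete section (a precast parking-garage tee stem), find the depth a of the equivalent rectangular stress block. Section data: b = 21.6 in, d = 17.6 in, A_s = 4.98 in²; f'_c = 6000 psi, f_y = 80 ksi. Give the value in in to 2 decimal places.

T = A_s f_y = 4.98 × 80 = 398.4 kips.
a = T/(0.85 f'_c b) = 398.4/(0.85 × 6 × 21.6) = 3.62 in.

a ≈ 3.62 in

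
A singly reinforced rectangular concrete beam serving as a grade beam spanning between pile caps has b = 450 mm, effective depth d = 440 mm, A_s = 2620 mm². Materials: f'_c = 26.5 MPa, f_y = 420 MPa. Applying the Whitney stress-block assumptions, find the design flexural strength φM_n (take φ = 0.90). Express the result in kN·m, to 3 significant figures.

φM_n ≈ 382 kN·m

T = A_s f_y = 2620 × 420 = 1100400 N = 1100.4 kN.
From C = T: a = T/(0.85 f'_c b) = 1100400/(0.85 × 26.5 × 450) = 108.56 mm.
M_n = T(d − a/2) = 1100.4 kN × (440 − 54.28) mm = 424.45 kN·m.
φM_n = 0.90 × 424.45 = 382.01 kN·m.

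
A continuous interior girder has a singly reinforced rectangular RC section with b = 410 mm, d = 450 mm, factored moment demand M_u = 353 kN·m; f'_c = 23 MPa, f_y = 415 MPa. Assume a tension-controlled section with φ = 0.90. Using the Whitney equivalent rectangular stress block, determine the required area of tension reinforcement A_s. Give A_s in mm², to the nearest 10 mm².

A_s ≈ 2440 mm²

M_n = M_u/φ = 353/0.90 = 392.222 kN·m.
With M_n = 0.85 f'_c a b (d − a/2), solve the quadratic for a:
a = d − √(d² − 2M_n/(0.85 f'_c b)) = 450 − √(450² − 2 × 392.222×10⁶/(0.85 × 23 × 410)) = 126.53 mm.
A_s = 0.85 f'_c a b / f_y = 0.85 × 23 × 126.53 × 410 / 415 = 2443.9 mm².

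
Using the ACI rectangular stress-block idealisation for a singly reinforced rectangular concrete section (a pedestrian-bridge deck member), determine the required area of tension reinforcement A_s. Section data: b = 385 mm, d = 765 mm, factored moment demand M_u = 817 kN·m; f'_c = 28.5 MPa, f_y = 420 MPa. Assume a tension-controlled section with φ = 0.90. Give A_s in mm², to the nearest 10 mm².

A_s ≈ 3110 mm²

M_n = M_u/φ = 817/0.90 = 907.778 kN·m.
With M_n = 0.85 f'_c a b (d − a/2), solve the quadratic for a:
a = d − √(d² − 2M_n/(0.85 f'_c b)) = 765 − √(765² − 2 × 907.778×10⁶/(0.85 × 28.5 × 385)) = 140.05 mm.
A_s = 0.85 f'_c a b / f_y = 0.85 × 28.5 × 140.05 × 385 / 420 = 3110.0 mm².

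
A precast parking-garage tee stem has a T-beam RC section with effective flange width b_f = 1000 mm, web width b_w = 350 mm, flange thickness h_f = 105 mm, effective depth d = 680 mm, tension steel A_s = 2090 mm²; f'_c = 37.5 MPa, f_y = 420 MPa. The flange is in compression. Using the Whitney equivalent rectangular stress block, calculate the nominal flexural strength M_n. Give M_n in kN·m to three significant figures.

M_n ≈ 585 kN·m

Tension: T = A_s f_y = 2090 × 420 = 877800 N.
Try a within the flange: a = T/(0.85 f'_c b_f) = 877800/(0.85 × 37.5 × 1000) = 27.54 mm.
Since a = 27.54 ≤ h_f = 105 mm, the stress block lies entirely in the flange; analyse as a rectangular beam of width b_f.
M_n = T(d − a/2) = 877800 × (680 − 13.77) = 584.82 × 10⁶ N·mm.
M_n = 584.82 kN·m.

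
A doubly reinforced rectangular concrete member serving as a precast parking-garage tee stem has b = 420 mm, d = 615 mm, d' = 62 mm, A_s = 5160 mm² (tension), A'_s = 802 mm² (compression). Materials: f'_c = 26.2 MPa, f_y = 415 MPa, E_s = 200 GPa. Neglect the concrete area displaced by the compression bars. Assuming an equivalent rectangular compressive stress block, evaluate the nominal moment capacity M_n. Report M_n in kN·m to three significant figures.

M_n ≈ 1120 kN·m

Assume both tension and compression steel yield.
Net tension couple steel: A_s − A'_s = 4358 mm².
a = (A_s − A'_s) f_y / (0.85 f'_c b) = 1808570/(0.85 × 26.2 × 420) = 193.36 mm.
c = a/β₁ = 193.36/0.85 = 227.48 mm; ε'_s = 0.003(c − d')/c = 0.0022 ≥ f_y/E_s = 0.0021, so compression steel does yield.
M_n = (A_s − A'_s) f_y (d − a/2) + A'_s f_y (d − d') = [1808570 × (615 − 96.68) + 332830 × (615 − 62)] × 10⁻⁶ = 937.42 + 184.05 = 1121.47 kN·m.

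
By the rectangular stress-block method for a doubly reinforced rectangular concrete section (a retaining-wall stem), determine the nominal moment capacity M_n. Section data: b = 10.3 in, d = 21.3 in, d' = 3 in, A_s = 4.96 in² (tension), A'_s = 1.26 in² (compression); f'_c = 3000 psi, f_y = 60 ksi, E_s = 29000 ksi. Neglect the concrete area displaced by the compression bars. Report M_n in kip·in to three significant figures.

Assume both steels yield.
a = (A_s − A'_s) f_y/(0.85 f'_c b) = (4.96 − 1.26) × 60/(0.85 × 3 × 10.3) = 8.452 in.
c = a/β₁ = 8.452/0.85 = 9.944 in; ε'_s = 0.003(c − d')/c = 0.0021 ≥ ε_y = 0.0021, so the compression steel yields.
M_n = (A_s − A'_s) f_y (d − a/2) + A'_s f_y (d − d') = 222 × (21.3 − 4.226) + 75.6 × (21.3 − 3) = 3790.4 + 1383.5 = 5173.9 kip·in.

M_n ≈ 5170 kip·in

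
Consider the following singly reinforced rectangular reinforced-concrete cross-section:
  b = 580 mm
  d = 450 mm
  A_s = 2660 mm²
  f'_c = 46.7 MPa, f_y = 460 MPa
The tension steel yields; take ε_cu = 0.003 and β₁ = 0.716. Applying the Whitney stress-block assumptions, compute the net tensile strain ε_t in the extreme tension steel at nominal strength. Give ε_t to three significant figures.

ε_t ≈ 0.0152

a = A_s f_y/(0.85 f'_c b) = 53.15 mm.
β₁ = 0.716, so c = a/β₁ = 53.15/0.716 = 74.23 mm.
From the linear strain diagram with ε_cu = 0.003: ε_t = 0.003 (d − c)/c = 0.003 × (450 − 74.23)/74.23 = 0.0152.
Since ε_t ≥ 0.005, the section is tension-controlled.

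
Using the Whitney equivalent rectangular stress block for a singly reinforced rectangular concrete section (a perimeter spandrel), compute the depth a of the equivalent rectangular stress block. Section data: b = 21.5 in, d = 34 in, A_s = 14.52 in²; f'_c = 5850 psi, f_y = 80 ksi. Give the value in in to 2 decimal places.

a ≈ 10.87 in

T = A_s f_y = 14.52 × 80 = 1161.6 kips.
a = T/(0.85 f'_c b) = 1161.6/(0.85 × 5.85 × 21.5) = 10.87 in.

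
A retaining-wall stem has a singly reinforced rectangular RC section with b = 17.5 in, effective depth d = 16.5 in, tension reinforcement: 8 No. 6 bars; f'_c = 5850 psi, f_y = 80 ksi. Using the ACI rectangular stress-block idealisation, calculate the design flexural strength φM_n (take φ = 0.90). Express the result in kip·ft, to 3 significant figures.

A_s = 8 × 0.44 = 3.52 in².
T = A_s f_y = 3.52 × 80 = 281.6 kips.
a = T/(0.85 f'_c b) = 281.6/(0.85 × 5.85 × 17.5) = 3.236 in.
M_n = T(d − a/2) = 281.6 × (16.5 − 1.618) = 4190.8 kip·in = 4190.8/12 = 349.23 kip·ft.
φM_n = 0.90 × 349.23 = 314.31 kip·ft.

φM_n ≈ 314 kip·ft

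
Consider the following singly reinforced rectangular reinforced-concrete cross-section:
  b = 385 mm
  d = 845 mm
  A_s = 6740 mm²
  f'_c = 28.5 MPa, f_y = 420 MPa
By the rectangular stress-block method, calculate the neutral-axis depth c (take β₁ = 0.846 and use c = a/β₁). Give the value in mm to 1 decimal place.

T = A_s f_y = 6740 × 420 = 2830800 N = 2830.8 kN.
Setting C = 0.85 f'_c a b equal to T: a = 2830800/(0.85 × 28.5 × 385) = 303.518 mm.
With β₁ = 0.846, c = a/β₁ = 303.518/0.846 = 358.8 mm.

c ≈ 358.8 mm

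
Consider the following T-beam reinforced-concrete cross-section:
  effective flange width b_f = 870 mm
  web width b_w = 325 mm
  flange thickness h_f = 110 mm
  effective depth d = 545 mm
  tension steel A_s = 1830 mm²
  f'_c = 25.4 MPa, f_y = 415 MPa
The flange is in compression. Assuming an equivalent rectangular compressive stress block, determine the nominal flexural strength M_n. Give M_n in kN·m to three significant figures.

M_n ≈ 399 kN·m

Tension: T = A_s f_y = 1830 × 415 = 759450 N.
Try a within the flange: a = T/(0.85 f'_c b_f) = 759450/(0.85 × 25.4 × 870) = 40.43 mm.
Since a = 40.43 ≤ h_f = 110 mm, the stress block lies entirely in the flange; analyse as a rectangular beam of width b_f.
M_n = T(d − a/2) = 759450 × (545 − 20.215) = 398.55 × 10⁶ N·mm.
M_n = 398.55 kN·m.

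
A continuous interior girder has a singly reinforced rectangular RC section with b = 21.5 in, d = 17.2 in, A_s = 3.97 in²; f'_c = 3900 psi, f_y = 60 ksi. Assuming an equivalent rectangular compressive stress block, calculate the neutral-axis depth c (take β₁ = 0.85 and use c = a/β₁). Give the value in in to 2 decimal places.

c ≈ 3.93 in

T = A_s f_y = 3.97 × 60 = 238.2 kips.
a = T/(0.85 f'_c b) = 238.2/(0.85 × 3.9 × 21.5) = 3.3421 in.
With β₁ = 0.85, c = a/β₁ = 3.3421/0.85 = 3.93 in.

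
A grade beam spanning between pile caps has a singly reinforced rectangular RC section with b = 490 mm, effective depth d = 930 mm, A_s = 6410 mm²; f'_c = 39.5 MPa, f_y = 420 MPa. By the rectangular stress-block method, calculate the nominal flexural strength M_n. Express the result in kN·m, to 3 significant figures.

T = A_s f_y = 6410 × 420 = 2692200 N = 2692.2 kN.
From C = T: a = T/(0.85 f'_c b) = 2692200/(0.85 × 39.5 × 490) = 163.64 mm.
M_n = T(d − a/2) = 2692.2 kN × (930 − 81.82) mm = 2283.47 kN·m.

M_n ≈ 2280 kN·m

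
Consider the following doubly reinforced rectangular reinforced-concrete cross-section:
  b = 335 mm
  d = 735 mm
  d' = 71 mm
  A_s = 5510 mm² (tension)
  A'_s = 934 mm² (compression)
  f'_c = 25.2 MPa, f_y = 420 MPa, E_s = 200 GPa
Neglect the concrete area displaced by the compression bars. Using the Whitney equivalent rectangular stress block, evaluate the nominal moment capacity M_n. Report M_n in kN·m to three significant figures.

Assume both tension and compression steel yield.
Net tension couple steel: A_s − A'_s = 4576 mm².
a = (A_s − A'_s) f_y / (0.85 f'_c b) = 1921920/(0.85 × 25.2 × 335) = 267.84 mm.
c = a/β₁ = 267.84/0.85 = 315.11 mm; ε'_s = 0.003(c − d')/c = 0.0023 ≥ f_y/E_s = 0.0021, so compression steel does yield.
M_n = (A_s − A'_s) f_y (d − a/2) + A'_s f_y (d − d') = [1921920 × (735 − 133.92) + 392280 × (735 − 71)] × 10⁻⁶ = 1155.23 + 260.47 = 1415.70 kN·m.

M_n ≈ 1420 kN·m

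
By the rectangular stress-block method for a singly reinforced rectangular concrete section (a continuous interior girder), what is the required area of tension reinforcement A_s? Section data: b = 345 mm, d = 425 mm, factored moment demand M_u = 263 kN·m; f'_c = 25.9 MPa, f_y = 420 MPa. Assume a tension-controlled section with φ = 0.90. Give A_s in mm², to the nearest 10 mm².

A_s ≈ 1860 mm²

M_n = M_u/φ = 263/0.90 = 292.222 kN·m.
With M_n = 0.85 f'_c a b (d − a/2), solve the quadratic for a:
a = d − √(d² − 2M_n/(0.85 f'_c b)) = 425 − √(425² − 2 × 292.222×10⁶/(0.85 × 25.9 × 345)) = 103.01 mm.
A_s = 0.85 f'_c a b / f_y = 0.85 × 25.9 × 103.01 × 345 / 420 = 1862.8 mm².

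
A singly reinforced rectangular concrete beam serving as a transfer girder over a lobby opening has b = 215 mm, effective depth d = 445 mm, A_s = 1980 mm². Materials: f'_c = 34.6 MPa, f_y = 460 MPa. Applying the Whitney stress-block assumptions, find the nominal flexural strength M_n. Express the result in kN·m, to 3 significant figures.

T = A_s f_y = 1980 × 460 = 910800 N = 910.8 kN.
From C = T: a = T/(0.85 f'_c b) = 910800/(0.85 × 34.6 × 215) = 144.04 mm.
M_n = T(d − a/2) = 910.8 kN × (445 − 72.02) mm = 339.71 kN·m.

M_n ≈ 340 kN·m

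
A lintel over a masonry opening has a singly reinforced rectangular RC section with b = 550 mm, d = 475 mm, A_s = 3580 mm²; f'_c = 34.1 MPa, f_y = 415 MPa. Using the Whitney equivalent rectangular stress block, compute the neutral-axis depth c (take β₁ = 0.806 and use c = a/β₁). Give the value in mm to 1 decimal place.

c ≈ 115.6 mm

T = A_s f_y = 3580 × 415 = 1485700 N = 1485.7 kN.
Setting C = 0.85 f'_c a b equal to T: a = 1485700/(0.85 × 34.1 × 550) = 93.196 mm.
With β₁ = 0.806, c = a/β₁ = 93.196/0.806 = 115.6 mm.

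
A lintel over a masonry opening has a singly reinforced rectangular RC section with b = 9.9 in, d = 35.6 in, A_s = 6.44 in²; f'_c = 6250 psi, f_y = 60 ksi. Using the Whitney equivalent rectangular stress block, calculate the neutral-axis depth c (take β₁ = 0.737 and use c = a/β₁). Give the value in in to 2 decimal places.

T = A_s f_y = 6.44 × 60 = 386.4 kips.
a = T/(0.85 f'_c b) = 386.4/(0.85 × 6.25 × 9.9) = 7.3469 in.
With β₁ = 0.737, c = a/β₁ = 7.3469/0.737 = 9.97 in.

c ≈ 9.97 in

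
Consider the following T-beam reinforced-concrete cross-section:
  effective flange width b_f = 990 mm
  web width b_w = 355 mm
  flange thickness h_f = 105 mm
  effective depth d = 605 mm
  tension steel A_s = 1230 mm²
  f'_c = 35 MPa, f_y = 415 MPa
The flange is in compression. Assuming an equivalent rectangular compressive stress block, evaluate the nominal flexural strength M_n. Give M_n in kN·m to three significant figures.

M_n ≈ 304 kN·m

Tension: T = A_s f_y = 1230 × 415 = 510450 N.
Try a within the flange: a = T/(0.85 f'_c b_f) = 510450/(0.85 × 35 × 990) = 17.33 mm.
Since a = 17.33 ≤ h_f = 105 mm, the stress block lies entirely in the flange; analyse as a rectangular beam of width b_f.
M_n = T(d − a/2) = 510450 × (605 − 8.665) = 304.40 × 10⁶ N·mm.
M_n = 304.40 kN·m.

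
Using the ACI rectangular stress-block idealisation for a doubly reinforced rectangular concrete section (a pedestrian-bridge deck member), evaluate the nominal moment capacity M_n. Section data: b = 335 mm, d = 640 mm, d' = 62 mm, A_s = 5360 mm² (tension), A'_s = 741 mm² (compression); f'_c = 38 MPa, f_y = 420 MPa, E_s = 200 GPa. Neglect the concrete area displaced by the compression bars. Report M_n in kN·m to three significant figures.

M_n ≈ 1250 kN·m

Assume both tension and compression steel yield.
Net tension couple steel: A_s − A'_s = 4619 mm².
a = (A_s − A'_s) f_y / (0.85 f'_c b) = 1939980/(0.85 × 38 × 335) = 179.29 mm.
c = a/β₁ = 179.29/0.779 = 230.15 mm; ε'_s = 0.003(c − d')/c = 0.0022 ≥ f_y/E_s = 0.0021, so compression steel does yield.
M_n = (A_s − A'_s) f_y (d − a/2) + A'_s f_y (d − d') = [1939980 × (640 − 89.645) + 311220 × (640 − 62)] × 10⁻⁶ = 1067.68 + 179.89 = 1247.57 kN·m.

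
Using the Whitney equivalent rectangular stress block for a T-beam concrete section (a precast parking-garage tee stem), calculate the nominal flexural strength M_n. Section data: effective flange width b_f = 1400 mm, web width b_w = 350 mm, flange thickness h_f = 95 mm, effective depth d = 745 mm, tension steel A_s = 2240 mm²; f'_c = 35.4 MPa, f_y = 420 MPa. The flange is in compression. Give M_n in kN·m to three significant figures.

M_n ≈ 690 kN·m

Tension: T = A_s f_y = 2240 × 420 = 940800 N.
Try a within the flange: a = T/(0.85 f'_c b_f) = 940800/(0.85 × 35.4 × 1400) = 22.33 mm.
Since a = 22.33 ≤ h_f = 95 mm, the stress block lies entirely in the flange; analyse as a rectangular beam of width b_f.
M_n = T(d − a/2) = 940800 × (745 − 11.165) = 690.39 × 10⁶ N·mm.
M_n = 690.39 kN·m.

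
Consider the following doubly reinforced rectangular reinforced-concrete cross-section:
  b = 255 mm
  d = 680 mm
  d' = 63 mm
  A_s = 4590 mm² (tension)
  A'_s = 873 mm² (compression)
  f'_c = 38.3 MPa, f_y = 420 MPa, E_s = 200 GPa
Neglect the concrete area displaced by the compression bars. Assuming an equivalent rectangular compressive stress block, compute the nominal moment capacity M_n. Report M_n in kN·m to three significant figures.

Assume both tension and compression steel yield.
Net tension couple steel: A_s − A'_s = 3717 mm².
a = (A_s − A'_s) f_y / (0.85 f'_c b) = 1561140/(0.85 × 38.3 × 255) = 188.05 mm.
c = a/β₁ = 188.05/0.776 = 242.33 mm; ε'_s = 0.003(c − d')/c = 0.0022 ≥ f_y/E_s = 0.0021, so compression steel does yield.
M_n = (A_s − A'_s) f_y (d − a/2) + A'_s f_y (d − d') = [1561140 × (680 − 94.025) + 366660 × (680 − 63)] × 10⁻⁶ = 914.79 + 226.23 = 1141.02 kN·m.

M_n ≈ 1140 kN·m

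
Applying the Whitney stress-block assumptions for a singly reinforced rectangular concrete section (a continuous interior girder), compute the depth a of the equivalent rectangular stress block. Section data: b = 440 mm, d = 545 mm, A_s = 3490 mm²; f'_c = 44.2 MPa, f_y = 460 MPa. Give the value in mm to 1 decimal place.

a ≈ 97.1 mm

T = A_s f_y = 3490 × 460 = 1605400 N = 1605.4 kN.
Setting C = 0.85 f'_c a b equal to T: a = 1605400/(0.85 × 44.2 × 440) = 97.1 mm.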